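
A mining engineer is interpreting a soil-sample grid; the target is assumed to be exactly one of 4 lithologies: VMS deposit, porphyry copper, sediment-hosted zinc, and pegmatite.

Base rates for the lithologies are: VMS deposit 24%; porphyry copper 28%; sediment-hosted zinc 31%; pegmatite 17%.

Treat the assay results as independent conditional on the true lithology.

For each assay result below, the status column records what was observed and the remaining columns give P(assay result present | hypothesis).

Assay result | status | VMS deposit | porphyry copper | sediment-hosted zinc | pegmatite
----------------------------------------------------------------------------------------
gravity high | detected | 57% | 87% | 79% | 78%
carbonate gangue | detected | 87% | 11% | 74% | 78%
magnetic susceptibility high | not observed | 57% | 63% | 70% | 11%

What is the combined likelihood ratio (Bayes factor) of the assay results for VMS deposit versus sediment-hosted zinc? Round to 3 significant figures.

The Bayes factor is the ratio of the joint likelihoods of the assay result pattern under the two hypotheses (using 1 − P(present | H) for each absent assay result).
  VMS deposit: 0.57 × 0.87 × (1 − 0.57) = 0.21324
  sediment-hosted zinc: 0.79 × 0.74 × (1 − 0.70) = 0.17538
Bayes factor = 0.21324 / 0.17538 ≈ 1.22

1.22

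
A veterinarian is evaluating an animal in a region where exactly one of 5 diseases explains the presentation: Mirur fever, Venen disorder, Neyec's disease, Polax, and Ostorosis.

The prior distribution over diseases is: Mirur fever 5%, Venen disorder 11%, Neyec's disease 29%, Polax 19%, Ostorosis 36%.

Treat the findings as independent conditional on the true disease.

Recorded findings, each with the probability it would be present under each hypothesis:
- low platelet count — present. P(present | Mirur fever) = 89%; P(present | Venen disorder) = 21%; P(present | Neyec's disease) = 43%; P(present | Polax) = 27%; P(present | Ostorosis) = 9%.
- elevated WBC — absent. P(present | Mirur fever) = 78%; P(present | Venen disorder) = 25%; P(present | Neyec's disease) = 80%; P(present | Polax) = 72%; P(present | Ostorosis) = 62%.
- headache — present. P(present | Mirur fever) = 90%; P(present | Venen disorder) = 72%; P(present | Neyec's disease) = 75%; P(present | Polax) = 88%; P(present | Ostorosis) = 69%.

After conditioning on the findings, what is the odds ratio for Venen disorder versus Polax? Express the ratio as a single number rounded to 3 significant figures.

The normalizing constant cancels in an odds ratio, so compute prior × likelihood for the two hypotheses only (using 1 − P(present | H) for each absent finding):
  Venen disorder: 0.11 × 0.21 × (1 − 0.25) × 0.72 = 0.012474
  Polax: 0.19 × 0.27 × (1 − 0.72) × 0.88 = 0.01264
Odds(Venen disorder : Polax) = 0.012474 / 0.01264 ≈ 0.987.

0.987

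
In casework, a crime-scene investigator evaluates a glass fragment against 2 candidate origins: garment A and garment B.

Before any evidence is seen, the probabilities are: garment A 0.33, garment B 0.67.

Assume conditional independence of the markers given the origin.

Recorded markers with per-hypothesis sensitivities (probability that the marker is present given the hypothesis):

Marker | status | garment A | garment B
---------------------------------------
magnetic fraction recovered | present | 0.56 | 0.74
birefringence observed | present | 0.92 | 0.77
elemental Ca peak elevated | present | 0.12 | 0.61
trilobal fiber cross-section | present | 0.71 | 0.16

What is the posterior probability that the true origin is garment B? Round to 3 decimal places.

0.720

By Bayes' rule with conditional independence, the unnormalized weight for each hypothesis is prior × ∏ likelihoods:
  garment A: 0.33 × 0.56 × 0.92 × 0.12 × 0.71 = 0.014485
  garment B: 0.67 × 0.74 × 0.77 × 0.61 × 0.16 = 0.03726
Normalizing constant Z = 0.014485 + 0.03726 = 0.051746.
P(garment B | evidence) = 0.03726 / 0.051746 ≈ 0.720.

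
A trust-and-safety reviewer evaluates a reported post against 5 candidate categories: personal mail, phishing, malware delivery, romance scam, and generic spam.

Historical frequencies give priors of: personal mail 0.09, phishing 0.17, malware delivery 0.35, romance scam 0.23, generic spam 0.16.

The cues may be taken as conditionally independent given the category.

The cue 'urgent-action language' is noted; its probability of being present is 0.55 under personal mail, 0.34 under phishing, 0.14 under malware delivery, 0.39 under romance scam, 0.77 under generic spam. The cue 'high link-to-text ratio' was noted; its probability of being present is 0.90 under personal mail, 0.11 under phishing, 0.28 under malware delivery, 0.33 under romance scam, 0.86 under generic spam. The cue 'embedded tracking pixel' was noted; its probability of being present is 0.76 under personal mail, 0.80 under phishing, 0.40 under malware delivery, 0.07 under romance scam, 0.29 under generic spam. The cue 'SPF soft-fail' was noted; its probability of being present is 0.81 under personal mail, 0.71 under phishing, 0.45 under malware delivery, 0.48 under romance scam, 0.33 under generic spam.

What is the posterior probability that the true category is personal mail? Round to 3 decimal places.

0.614

Multiply each prior by the joint likelihood of the cue pattern:
  personal mail: 0.09 × 0.55 × 0.90 × 0.76 × 0.81 = 0.027425
  phishing: 0.17 × 0.34 × 0.11 × 0.80 × 0.71 = 0.0036113
  malware delivery: 0.35 × 0.14 × 0.28 × 0.40 × 0.45 = 0.0024696
  romance scam: 0.23 × 0.39 × 0.33 × 0.07 × 0.48 = 0.00099459
  generic spam: 0.16 × 0.77 × 0.86 × 0.29 × 0.33 = 0.01014
The unnormalized weights sum to 0.04464.
P(personal mail | evidence) = 0.027425 / 0.04464 ≈ 0.614.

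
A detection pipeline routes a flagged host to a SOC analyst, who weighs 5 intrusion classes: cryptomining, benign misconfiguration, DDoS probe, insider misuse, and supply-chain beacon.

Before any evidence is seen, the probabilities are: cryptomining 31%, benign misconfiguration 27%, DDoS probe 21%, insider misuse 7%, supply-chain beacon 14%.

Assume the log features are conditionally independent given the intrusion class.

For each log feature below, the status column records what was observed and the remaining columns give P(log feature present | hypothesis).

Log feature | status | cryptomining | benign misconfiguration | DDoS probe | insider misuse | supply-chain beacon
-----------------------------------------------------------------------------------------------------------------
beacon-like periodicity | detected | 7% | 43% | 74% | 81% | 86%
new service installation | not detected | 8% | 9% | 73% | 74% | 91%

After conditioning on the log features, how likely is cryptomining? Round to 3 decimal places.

Multiply each prior by the joint likelihood of the log feature pattern (using 1 − P(present | H) for each absent log feature):
  cryptomining: 0.31 × 0.07 × (1 − 0.08) = 0.019964
  benign misconfiguration: 0.27 × 0.43 × (1 − 0.09) = 0.10565
  DDoS probe: 0.21 × 0.74 × (1 − 0.73) = 0.041958
  insider misuse: 0.07 × 0.81 × (1 − 0.74) = 0.014742
  supply-chain beacon: 0.14 × 0.86 × (1 − 0.91) = 0.010836
Marginal likelihood of the evidence = 0.19315.
P(cryptomining | evidence) = 0.019964 / 0.19315 ≈ 0.103.

0.103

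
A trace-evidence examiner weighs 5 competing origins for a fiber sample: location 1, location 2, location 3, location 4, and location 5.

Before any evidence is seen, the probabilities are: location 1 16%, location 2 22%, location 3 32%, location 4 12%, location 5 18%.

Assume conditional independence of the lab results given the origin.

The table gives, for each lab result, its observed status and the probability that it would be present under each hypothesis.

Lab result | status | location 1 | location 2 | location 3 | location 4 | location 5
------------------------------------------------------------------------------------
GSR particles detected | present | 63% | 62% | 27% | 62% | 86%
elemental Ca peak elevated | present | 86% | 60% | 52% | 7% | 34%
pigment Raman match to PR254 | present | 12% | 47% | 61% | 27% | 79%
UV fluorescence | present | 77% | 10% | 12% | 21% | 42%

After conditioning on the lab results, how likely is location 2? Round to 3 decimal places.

By Bayes' rule with conditional independence, the unnormalized weight for each hypothesis is prior × ∏ likelihoods:
  location 1: 0.16 × 0.63 × 0.86 × 0.12 × 0.77 = 0.00801
  location 2: 0.22 × 0.62 × 0.60 × 0.47 × 0.10 = 0.0038465
  location 3: 0.32 × 0.27 × 0.52 × 0.61 × 0.12 = 0.0032887
  location 4: 0.12 × 0.62 × 0.07 × 0.27 × 0.21 = 0.00029529
  location 5: 0.18 × 0.86 × 0.34 × 0.79 × 0.42 = 0.017463
The unnormalized weights sum to 0.032904.
P(location 2 | evidence) = 0.0038465 / 0.032904 ≈ 0.117.

0.117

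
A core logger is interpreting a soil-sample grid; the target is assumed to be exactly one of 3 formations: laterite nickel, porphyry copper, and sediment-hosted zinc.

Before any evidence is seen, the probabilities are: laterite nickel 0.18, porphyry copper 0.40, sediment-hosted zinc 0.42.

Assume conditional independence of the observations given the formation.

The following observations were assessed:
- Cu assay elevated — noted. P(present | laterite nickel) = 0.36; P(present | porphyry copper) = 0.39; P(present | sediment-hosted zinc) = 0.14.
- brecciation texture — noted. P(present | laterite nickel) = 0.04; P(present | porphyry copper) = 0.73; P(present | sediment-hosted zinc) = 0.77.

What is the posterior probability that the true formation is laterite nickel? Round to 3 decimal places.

By Bayes' rule with conditional independence, the unnormalized weight for each hypothesis is prior × ∏ likelihoods:
  laterite nickel: 0.18 × 0.36 × 0.04 = 0.002592
  porphyry copper: 0.40 × 0.39 × 0.73 = 0.11388
  sediment-hosted zinc: 0.42 × 0.14 × 0.77 = 0.045276
Marginal likelihood of the evidence = 0.16175.
P(laterite nickel | evidence) = 0.002592 / 0.16175 ≈ 0.016.

0.016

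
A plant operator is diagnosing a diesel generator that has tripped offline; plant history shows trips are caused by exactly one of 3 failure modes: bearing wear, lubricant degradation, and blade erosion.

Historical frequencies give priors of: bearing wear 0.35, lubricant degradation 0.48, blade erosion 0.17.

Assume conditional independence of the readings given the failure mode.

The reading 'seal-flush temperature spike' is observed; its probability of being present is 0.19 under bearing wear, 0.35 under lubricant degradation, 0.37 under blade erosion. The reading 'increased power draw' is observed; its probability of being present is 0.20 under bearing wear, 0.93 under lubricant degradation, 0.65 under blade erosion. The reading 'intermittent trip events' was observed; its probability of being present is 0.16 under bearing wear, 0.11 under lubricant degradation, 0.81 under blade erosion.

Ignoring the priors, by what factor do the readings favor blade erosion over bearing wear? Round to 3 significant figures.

32.0

The Bayes factor is the ratio of the joint likelihoods of the reading pattern under the two hypotheses.
  blade erosion: 0.37 × 0.65 × 0.81 = 0.19481
  bearing wear: 0.19 × 0.20 × 0.16 = 0.00608
Bayes factor = 0.19481 / 0.00608 ≈ 32.0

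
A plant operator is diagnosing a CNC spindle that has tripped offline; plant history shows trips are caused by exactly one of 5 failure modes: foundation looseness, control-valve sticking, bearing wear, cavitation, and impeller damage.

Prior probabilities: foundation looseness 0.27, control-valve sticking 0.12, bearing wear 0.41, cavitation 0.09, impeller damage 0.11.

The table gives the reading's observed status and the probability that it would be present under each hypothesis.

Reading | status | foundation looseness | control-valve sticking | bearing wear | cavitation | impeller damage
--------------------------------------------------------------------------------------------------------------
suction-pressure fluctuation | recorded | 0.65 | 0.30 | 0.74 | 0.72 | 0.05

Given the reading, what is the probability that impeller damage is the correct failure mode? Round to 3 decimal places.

0.009

Multiply each prior by the likelihood of the reading:
  foundation looseness: 0.27 × 0.65 = 0.1755
  control-valve sticking: 0.12 × 0.30 = 0.036
  bearing wear: 0.41 × 0.74 = 0.3034
  cavitation: 0.09 × 0.72 = 0.0648
  impeller damage: 0.11 × 0.05 = 0.0055
Normalizing constant Z = 0.1755 + 0.036 + 0.3034 + 0.0648 + 0.0055 = 0.5852.
P(impeller damage | evidence) = 0.0055 / 0.5852 ≈ 0.009.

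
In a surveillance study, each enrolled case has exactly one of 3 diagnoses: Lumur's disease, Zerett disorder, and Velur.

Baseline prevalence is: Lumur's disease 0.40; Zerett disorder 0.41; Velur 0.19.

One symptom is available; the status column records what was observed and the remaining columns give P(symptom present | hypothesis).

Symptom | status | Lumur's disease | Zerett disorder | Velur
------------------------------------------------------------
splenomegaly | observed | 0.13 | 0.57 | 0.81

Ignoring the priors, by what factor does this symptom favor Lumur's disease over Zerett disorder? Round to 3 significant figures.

The Bayes factor is the ratio of the two likelihoods.
  Lumur's disease: 0.13
  Zerett disorder: 0.57
Bayes factor = 0.13 / 0.57 ≈ 0.228

0.228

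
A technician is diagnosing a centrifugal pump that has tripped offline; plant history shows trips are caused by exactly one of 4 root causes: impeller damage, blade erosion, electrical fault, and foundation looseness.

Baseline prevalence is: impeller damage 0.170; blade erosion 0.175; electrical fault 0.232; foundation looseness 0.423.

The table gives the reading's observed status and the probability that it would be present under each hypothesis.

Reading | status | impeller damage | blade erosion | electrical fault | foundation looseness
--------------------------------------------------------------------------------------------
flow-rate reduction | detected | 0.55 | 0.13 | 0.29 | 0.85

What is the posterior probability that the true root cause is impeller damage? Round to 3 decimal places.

0.172

For each hypothesis, the unnormalized posterior weight is prior × likelihood:
  impeller damage: 0.170 × 0.55 = 0.0935
  blade erosion: 0.175 × 0.13 = 0.02275
  electrical fault: 0.232 × 0.29 = 0.06728
  foundation looseness: 0.423 × 0.85 = 0.35955
Normalizing constant Z = 0.0935 + 0.02275 + 0.06728 + 0.35955 = 0.54308.
P(impeller damage | evidence) = 0.0935 / 0.54308 ≈ 0.172.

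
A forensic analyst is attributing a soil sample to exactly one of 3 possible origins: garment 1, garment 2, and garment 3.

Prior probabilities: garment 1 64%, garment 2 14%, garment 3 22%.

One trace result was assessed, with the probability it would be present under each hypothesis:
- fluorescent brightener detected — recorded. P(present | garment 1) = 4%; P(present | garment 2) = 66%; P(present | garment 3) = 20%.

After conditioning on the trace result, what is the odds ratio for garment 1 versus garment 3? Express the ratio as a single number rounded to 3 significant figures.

0.582

The normalizing constant cancels in an odds ratio, so compute prior × likelihood for the two hypotheses only:
  garment 1: 0.64 × 0.04 = 0.0256
  garment 3: 0.22 × 0.20 = 0.044
Posterior odds = 0.0256 / 0.044 ≈ 0.582.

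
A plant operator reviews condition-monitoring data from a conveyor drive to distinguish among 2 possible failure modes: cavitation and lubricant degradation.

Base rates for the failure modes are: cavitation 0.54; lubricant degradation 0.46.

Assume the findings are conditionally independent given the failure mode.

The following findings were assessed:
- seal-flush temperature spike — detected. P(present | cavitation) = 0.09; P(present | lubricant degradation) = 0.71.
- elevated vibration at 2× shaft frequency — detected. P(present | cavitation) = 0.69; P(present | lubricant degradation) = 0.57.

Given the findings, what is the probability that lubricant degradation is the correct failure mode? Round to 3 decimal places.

0.847

For each hypothesis, the unnormalized posterior weight is prior × product of the finding likelihoods:
  cavitation: 0.54 × 0.09 × 0.69 = 0.033534
  lubricant degradation: 0.46 × 0.71 × 0.57 = 0.18616
The unnormalized weights sum to 0.2197.
P(lubricant degradation | evidence) = 0.18616 / 0.2197 ≈ 0.847.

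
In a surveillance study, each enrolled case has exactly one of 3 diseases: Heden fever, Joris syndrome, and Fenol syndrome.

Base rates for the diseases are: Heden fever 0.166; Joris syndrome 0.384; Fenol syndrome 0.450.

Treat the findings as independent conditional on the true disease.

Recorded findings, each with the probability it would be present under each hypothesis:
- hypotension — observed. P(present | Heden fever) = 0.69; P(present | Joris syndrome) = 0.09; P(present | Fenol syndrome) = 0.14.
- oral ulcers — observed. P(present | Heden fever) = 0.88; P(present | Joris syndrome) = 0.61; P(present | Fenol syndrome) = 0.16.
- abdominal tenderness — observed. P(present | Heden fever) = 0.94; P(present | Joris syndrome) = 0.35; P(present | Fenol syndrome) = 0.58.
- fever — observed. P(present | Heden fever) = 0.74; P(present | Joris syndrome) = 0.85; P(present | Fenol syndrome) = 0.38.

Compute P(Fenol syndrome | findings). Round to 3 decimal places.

0.028

By Bayes' rule with conditional independence, the unnormalized weight for each hypothesis is prior × ∏ likelihoods:
  Heden fever: 0.166 × 0.69 × 0.88 × 0.94 × 0.74 = 0.070113
  Joris syndrome: 0.384 × 0.09 × 0.61 × 0.35 × 0.85 = 0.0062718
  Fenol syndrome: 0.450 × 0.14 × 0.16 × 0.58 × 0.38 = 0.0022216
Normalizing constant Z = 0.070113 + 0.0062718 + 0.0022216 = 0.078607.
P(Fenol syndrome | evidence) = 0.0022216 / 0.078607 ≈ 0.028.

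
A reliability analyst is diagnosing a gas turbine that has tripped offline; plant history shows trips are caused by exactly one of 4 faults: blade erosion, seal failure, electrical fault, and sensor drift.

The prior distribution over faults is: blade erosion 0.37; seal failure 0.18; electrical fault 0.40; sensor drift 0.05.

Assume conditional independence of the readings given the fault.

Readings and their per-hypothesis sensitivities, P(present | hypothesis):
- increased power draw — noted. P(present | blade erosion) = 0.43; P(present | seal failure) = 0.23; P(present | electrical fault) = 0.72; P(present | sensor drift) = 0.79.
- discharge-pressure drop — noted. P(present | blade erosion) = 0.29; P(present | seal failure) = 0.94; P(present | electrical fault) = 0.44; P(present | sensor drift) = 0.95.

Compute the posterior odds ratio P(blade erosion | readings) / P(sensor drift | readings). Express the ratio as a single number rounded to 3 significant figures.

1.23

The normalizing constant cancels in an odds ratio, so compute prior × likelihood for the two hypotheses only:
  blade erosion: 0.37 × 0.43 × 0.29 = 0.046139
  sensor drift: 0.05 × 0.79 × 0.95 = 0.037525
Odds(blade erosion : sensor drift) = 0.046139 / 0.037525 ≈ 1.23.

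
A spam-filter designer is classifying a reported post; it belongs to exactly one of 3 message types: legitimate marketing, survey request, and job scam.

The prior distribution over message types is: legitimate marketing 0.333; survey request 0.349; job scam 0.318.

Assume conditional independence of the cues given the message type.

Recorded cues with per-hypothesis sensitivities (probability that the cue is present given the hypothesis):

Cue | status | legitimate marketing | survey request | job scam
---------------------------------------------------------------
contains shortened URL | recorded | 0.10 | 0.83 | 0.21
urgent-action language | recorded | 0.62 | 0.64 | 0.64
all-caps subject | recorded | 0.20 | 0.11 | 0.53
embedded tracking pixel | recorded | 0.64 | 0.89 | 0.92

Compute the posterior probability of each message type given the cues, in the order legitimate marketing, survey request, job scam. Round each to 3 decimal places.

0.063, 0.436, 0.501

Multiply each prior by the joint likelihood of the cue pattern:
  legitimate marketing: 0.333 × 0.10 × 0.62 × 0.20 × 0.64 = 0.0026427
  survey request: 0.349 × 0.83 × 0.64 × 0.11 × 0.89 = 0.01815
  job scam: 0.318 × 0.21 × 0.64 × 0.53 × 0.92 = 0.02084
Normalizing constant Z = 0.0026427 + 0.01815 + 0.02084 = 0.041632.
P(legitimate marketing | evidence) = 0.0026427 / 0.041632 ≈ 0.063
P(survey request | evidence) = 0.01815 / 0.041632 ≈ 0.436
P(job scam | evidence) = 0.02084 / 0.041632 ≈ 0.501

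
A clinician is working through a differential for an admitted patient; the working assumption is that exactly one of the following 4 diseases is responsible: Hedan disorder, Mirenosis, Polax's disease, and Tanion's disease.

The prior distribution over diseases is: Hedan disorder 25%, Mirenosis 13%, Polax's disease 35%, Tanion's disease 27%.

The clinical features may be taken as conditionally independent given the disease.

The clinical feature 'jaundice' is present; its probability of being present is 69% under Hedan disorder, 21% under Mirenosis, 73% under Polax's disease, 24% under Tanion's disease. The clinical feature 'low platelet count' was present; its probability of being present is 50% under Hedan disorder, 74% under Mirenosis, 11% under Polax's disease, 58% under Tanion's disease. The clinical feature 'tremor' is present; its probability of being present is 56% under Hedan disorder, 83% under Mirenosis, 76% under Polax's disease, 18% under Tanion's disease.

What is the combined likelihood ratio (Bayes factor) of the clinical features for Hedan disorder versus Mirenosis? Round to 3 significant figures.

1.50

Joint likelihood of the clinical feature pattern under each hypothesis:
  Hedan disorder: 0.69 × 0.50 × 0.56 = 0.1932
  Mirenosis: 0.21 × 0.74 × 0.83 = 0.12898
Bayes factor = 0.1932 / 0.12898 ≈ 1.50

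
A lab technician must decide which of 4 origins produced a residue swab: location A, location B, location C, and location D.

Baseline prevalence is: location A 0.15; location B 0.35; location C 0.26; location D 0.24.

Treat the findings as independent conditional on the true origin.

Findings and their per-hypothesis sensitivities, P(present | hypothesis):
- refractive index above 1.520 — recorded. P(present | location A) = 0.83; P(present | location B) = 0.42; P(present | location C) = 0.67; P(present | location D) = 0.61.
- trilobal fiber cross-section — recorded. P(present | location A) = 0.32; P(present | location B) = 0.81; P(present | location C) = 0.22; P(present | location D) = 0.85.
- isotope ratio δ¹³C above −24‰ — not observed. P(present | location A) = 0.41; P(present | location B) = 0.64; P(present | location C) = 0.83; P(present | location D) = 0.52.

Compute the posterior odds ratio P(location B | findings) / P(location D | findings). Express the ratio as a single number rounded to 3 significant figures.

0.718

The normalizing constant cancels in an odds ratio, so compute prior × likelihood for the two hypotheses only (using 1 − P(present | H) for each absent finding):
  location B: 0.35 × 0.42 × 0.81 × (1 − 0.64) = 0.042865
  location D: 0.24 × 0.61 × 0.85 × (1 − 0.52) = 0.059731
Odds(location B : location D) = 0.042865 / 0.059731 ≈ 0.718.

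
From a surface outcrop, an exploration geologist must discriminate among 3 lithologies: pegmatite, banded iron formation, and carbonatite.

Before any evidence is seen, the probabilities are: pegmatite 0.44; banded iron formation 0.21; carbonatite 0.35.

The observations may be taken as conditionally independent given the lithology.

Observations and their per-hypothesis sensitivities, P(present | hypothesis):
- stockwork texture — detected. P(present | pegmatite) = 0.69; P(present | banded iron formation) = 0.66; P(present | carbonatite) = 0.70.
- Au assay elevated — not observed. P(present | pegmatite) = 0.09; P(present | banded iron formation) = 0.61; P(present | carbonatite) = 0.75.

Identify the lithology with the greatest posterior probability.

Multiply each prior by the joint likelihood of the evidence pattern (using 1 − P(present | H) for each absent observation):
  pegmatite: 0.44 × 0.69 × (1 − 0.09) = 0.27628
  banded iron formation: 0.21 × 0.66 × (1 − 0.61) = 0.054054
  carbonatite: 0.35 × 0.70 × (1 − 0.75) = 0.06125
Marginal likelihood of the evidence = 0.39158.
P(pegmatite | evidence) ≈ 0.27628 / 0.39158 ≈ 0.706
P(banded iron formation | evidence) ≈ 0.054054 / 0.39158 ≈ 0.138
P(carbonatite | evidence) ≈ 0.06125 / 0.39158 ≈ 0.156
The largest is 0.706, so pegmatite is most probable.

pegmatite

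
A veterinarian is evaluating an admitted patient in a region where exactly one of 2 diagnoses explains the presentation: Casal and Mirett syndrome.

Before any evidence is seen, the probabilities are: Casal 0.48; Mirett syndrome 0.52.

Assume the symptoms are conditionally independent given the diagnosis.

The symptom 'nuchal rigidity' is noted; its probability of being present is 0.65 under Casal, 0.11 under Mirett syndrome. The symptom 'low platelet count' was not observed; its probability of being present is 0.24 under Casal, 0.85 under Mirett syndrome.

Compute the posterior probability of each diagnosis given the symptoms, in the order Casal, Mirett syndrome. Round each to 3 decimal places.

0.965, 0.035

By Bayes' rule with conditional independence, the unnormalized weight for each hypothesis is prior × ∏ likelihoods (using 1 − P(present | H) for each absent symptom):
  Casal: 0.48 × 0.65 × (1 − 0.24) = 0.23712
  Mirett syndrome: 0.52 × 0.11 × (1 − 0.85) = 0.00858
Normalizing constant Z = 0.23712 + 0.00858 = 0.2457.
P(Casal | evidence) = 0.23712 / 0.2457 ≈ 0.965
P(Mirett syndrome | evidence) = 0.00858 / 0.2457 ≈ 0.035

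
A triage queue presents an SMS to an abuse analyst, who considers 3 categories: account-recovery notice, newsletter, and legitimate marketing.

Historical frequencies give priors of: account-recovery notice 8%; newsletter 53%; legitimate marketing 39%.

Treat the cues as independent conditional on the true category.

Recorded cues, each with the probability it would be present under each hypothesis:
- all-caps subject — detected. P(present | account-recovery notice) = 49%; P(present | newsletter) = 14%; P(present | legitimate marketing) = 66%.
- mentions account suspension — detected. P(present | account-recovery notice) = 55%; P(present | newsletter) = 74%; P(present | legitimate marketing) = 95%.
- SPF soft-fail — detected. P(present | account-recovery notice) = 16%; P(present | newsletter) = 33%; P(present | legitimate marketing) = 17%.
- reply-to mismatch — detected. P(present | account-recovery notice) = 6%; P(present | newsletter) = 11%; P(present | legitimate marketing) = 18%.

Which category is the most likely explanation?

For each hypothesis, the unnormalized posterior weight is prior × product of the cue likelihoods:
  account-recovery notice: 0.08 × 0.49 × 0.55 × 0.16 × 0.06 = 0.00020698
  newsletter: 0.53 × 0.14 × 0.74 × 0.33 × 0.11 = 0.0019932
  legitimate marketing: 0.39 × 0.66 × 0.95 × 0.17 × 0.18 = 0.0074826
The unnormalized weights sum to 0.0096828.
P(account-recovery notice | evidence) ≈ 0.00020698 / 0.0096828 ≈ 0.021
P(newsletter | evidence) ≈ 0.0019932 / 0.0096828 ≈ 0.206
P(legitimate marketing | evidence) ≈ 0.0074826 / 0.0096828 ≈ 0.773
The largest is 0.773, so legitimate marketing is most probable.

legitimate marketing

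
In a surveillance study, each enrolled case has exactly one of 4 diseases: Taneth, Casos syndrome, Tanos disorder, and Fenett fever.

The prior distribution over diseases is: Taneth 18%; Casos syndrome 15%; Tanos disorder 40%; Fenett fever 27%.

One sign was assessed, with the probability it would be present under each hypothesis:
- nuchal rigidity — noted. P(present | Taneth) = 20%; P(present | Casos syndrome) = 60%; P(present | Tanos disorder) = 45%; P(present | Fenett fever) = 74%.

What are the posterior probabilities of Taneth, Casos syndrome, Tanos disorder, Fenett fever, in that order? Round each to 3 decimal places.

For each hypothesis, the unnormalized posterior weight is prior × likelihood:
  Taneth: 0.18 × 0.20 = 0.036
  Casos syndrome: 0.15 × 0.60 = 0.09
  Tanos disorder: 0.40 × 0.45 = 0.18
  Fenett fever: 0.27 × 0.74 = 0.1998
Normalizing constant Z = 0.036 + 0.09 + 0.18 + 0.1998 = 0.5058.
P(Taneth | evidence) = 0.036 / 0.5058 ≈ 0.071
P(Casos syndrome | evidence) = 0.09 / 0.5058 ≈ 0.178
P(Tanos disorder | evidence) = 0.18 / 0.5058 ≈ 0.356
P(Fenett fever | evidence) = 0.1998 / 0.5058 ≈ 0.395

0.071, 0.178, 0.356, 0.395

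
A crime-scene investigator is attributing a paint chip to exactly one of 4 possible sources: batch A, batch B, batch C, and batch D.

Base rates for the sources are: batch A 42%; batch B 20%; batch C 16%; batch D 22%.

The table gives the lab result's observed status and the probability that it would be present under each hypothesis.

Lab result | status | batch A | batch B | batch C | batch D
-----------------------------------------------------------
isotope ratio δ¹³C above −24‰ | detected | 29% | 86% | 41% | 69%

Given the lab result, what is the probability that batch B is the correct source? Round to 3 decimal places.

0.336

By Bayes' rule, the unnormalized weight for each hypothesis is prior × likelihood:
  batch A: 0.42 × 0.29 = 0.1218
  batch B: 0.20 × 0.86 = 0.172
  batch C: 0.16 × 0.41 = 0.0656
  batch D: 0.22 × 0.69 = 0.1518
Normalizing constant Z = 0.1218 + 0.172 + 0.0656 + 0.1518 = 0.5112.
P(batch B | evidence) = 0.172 / 0.5112 ≈ 0.336.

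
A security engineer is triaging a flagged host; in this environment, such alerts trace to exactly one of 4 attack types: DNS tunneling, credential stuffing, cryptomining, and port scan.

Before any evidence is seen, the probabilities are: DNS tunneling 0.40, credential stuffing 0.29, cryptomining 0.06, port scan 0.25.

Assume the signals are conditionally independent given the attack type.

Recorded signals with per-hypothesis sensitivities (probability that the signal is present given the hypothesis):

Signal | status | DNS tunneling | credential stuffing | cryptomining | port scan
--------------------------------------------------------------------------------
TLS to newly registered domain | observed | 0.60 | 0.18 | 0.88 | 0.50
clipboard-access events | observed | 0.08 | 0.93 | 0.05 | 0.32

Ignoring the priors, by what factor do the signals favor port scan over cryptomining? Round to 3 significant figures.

3.64

Joint likelihood of the signal pattern under each hypothesis:
  port scan: 0.50 × 0.32 = 0.16
  cryptomining: 0.88 × 0.05 = 0.044
Bayes factor = 0.16 / 0.044 ≈ 3.64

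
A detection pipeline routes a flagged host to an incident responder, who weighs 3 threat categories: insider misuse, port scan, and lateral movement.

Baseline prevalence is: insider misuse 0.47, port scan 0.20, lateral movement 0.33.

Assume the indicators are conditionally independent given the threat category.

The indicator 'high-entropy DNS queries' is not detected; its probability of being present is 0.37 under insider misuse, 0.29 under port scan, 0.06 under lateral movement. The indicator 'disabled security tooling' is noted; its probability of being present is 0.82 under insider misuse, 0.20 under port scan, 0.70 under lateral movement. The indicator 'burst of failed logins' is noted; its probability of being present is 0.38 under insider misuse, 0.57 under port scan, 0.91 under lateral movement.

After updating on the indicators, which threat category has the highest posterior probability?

For each hypothesis, the unnormalized posterior weight is prior × product of the indicator likelihoods (using 1 − P(present | H) for each absent indicator):
  insider misuse: 0.47 × (1 − 0.37) × 0.82 × 0.38 = 0.092265
  port scan: 0.20 × (1 − 0.29) × 0.20 × 0.57 = 0.016188
  lateral movement: 0.33 × (1 − 0.06) × 0.70 × 0.91 = 0.1976
Marginal likelihood of the evidence = 0.30605.
P(insider misuse | evidence) ≈ 0.092265 / 0.30605 ≈ 0.301
P(port scan | evidence) ≈ 0.016188 / 0.30605 ≈ 0.053
P(lateral movement | evidence) ≈ 0.1976 / 0.30605 ≈ 0.646
The largest is 0.646, so lateral movement is most probable.

lateral movement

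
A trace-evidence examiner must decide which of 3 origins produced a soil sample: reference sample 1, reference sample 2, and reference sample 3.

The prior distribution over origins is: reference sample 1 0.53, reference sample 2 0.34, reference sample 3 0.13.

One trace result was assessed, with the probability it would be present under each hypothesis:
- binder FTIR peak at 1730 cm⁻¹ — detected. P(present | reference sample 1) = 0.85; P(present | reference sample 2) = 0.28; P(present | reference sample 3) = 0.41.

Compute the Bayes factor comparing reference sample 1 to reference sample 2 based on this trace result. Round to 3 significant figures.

The Bayes factor is the ratio of the two likelihoods.
  reference sample 1: 0.85
  reference sample 2: 0.28
Bayes factor = 0.85 / 0.28 ≈ 3.04

3.04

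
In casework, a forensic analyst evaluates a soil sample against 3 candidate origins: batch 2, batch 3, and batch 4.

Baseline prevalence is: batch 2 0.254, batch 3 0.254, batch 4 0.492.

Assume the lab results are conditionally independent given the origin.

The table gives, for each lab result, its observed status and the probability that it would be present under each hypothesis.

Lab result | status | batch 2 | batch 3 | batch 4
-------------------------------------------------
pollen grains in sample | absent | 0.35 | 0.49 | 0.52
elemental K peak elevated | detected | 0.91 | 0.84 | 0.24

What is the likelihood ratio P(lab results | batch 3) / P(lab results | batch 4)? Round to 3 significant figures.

3.72

Take the product of per-lab result likelihoods under each hypothesis (using 1 − P(present | H) for each absent lab result), then divide.
  batch 3: (1 − 0.49) × 0.84 = 0.4284
  batch 4: (1 − 0.52) × 0.24 = 0.1152
Bayes factor = 0.4284 / 0.1152 ≈ 3.72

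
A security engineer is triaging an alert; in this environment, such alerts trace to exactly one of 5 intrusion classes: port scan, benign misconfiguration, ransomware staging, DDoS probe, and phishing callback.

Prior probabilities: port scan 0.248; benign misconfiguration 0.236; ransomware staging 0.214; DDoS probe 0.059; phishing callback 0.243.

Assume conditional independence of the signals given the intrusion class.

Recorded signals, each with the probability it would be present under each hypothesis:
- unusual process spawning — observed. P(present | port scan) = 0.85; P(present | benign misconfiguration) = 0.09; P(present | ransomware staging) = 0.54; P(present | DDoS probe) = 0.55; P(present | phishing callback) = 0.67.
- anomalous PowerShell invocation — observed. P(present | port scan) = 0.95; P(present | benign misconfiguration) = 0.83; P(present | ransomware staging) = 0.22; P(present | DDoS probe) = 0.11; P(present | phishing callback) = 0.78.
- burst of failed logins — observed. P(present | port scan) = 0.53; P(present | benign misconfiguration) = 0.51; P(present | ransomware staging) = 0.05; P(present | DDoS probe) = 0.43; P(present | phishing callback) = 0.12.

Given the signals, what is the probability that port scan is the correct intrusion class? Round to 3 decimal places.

Multiply each prior by the joint likelihood of the signal pattern:
  port scan: 0.248 × 0.85 × 0.95 × 0.53 = 0.10614
  benign misconfiguration: 0.236 × 0.09 × 0.83 × 0.51 = 0.0089909
  ransomware staging: 0.214 × 0.54 × 0.22 × 0.05 = 0.0012712
  DDoS probe: 0.059 × 0.55 × 0.11 × 0.43 = 0.0015349
  phishing callback: 0.243 × 0.67 × 0.78 × 0.12 = 0.015239
Normalizing constant Z = 0.10614 + 0.0089909 + 0.0012712 + 0.0015349 + 0.015239 = 0.13317.
P(port scan | evidence) = 0.10614 / 0.13317 ≈ 0.797.

0.797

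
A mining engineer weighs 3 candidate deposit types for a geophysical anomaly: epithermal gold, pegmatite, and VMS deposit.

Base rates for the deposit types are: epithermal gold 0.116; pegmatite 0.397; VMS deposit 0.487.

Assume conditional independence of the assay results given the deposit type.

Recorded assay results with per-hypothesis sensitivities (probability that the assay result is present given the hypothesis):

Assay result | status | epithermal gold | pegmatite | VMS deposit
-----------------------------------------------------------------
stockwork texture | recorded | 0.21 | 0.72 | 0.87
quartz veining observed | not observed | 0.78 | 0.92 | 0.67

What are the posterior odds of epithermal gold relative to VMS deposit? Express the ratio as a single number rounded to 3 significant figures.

Posterior odds equal prior odds times the likelihood ratio; only the two competing hypotheses matter (using 1 − P(present | H) for each absent assay result).
  epithermal gold: 0.116 × 0.21 × (1 − 0.78) = 0.0053592
  VMS deposit: 0.487 × 0.87 × (1 − 0.67) = 0.13982
Odds(epithermal gold : VMS deposit) = 0.0053592 / 0.13982 ≈ 0.0383.

0.0383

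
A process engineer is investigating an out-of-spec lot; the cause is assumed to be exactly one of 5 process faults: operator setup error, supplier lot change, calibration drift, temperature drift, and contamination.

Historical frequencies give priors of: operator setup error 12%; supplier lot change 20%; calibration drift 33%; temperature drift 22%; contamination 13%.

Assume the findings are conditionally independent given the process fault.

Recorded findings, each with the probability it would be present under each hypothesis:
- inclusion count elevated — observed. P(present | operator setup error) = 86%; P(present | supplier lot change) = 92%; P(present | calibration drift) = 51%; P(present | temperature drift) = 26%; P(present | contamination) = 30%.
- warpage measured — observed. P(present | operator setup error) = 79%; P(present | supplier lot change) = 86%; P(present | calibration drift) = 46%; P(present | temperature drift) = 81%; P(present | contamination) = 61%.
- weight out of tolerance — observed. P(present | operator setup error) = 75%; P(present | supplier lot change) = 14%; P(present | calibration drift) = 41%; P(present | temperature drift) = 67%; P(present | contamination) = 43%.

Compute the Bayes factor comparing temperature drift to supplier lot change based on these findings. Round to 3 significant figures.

The Bayes factor is the ratio of the joint likelihoods of the evidence pattern under the two hypotheses.
  temperature drift: 0.26 × 0.81 × 0.67 = 0.1411
  supplier lot change: 0.92 × 0.86 × 0.14 = 0.11077
Bayes factor = 0.1411 / 0.11077 ≈ 1.27

1.27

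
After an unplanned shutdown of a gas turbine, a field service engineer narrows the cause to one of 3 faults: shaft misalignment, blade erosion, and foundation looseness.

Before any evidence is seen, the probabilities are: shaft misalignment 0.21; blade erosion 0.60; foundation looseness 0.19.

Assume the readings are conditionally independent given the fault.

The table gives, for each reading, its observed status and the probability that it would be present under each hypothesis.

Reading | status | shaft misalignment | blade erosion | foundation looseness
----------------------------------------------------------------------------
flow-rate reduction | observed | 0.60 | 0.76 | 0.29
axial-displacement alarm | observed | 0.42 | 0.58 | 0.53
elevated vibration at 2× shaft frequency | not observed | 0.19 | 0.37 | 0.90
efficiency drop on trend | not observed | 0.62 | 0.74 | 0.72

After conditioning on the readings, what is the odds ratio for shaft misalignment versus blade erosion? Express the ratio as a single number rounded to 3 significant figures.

The normalizing constant cancels in an odds ratio, so compute prior × likelihood for the two hypotheses only (using 1 − P(present | H) for each absent reading):
  shaft misalignment: 0.21 × 0.60 × 0.42 × (1 − 0.19) × (1 − 0.62) = 0.016289
  blade erosion: 0.60 × 0.76 × 0.58 × (1 − 0.37) × (1 − 0.74) = 0.043322
Posterior odds = 0.016289 / 0.043322 ≈ 0.376.

0.376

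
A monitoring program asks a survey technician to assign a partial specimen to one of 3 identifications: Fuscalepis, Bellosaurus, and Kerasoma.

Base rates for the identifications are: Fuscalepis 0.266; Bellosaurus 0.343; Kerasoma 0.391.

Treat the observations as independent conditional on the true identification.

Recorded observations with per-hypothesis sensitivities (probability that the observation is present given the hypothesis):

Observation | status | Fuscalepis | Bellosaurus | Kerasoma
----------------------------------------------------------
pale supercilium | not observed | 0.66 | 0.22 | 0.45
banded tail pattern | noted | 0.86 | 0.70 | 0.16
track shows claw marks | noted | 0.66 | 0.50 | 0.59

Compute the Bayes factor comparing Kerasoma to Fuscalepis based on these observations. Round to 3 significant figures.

Take the product of per-observation likelihoods under each hypothesis (using 1 − P(present | H) for each absent observation), then divide.
  Kerasoma: (1 − 0.45) × 0.16 × 0.59 = 0.05192
  Fuscalepis: (1 − 0.66) × 0.86 × 0.66 = 0.19298
Bayes factor = 0.05192 / 0.19298 ≈ 0.269

0.269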